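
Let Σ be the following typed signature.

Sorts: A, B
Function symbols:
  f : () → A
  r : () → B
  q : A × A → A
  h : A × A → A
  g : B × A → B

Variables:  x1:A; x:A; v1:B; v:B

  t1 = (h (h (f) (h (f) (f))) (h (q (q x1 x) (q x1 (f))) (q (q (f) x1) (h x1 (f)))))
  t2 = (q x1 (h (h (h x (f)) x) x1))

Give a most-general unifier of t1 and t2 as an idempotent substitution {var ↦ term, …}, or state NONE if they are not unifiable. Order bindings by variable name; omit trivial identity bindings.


head clash or occurs-check failure — not unifiable

NONE (not unifiable)


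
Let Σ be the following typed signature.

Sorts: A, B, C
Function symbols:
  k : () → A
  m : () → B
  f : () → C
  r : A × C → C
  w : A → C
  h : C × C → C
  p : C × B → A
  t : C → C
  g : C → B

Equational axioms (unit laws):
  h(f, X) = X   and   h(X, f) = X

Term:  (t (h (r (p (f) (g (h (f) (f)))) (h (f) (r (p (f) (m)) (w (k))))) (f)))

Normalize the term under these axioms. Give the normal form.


normal form = (t (r (p (f) (g (f))) (r (p (f) (m)) (w (k)))))

1. (t (h (r (p (f) (g (h (f) (f)))) (h (f) (r (p (f) (m)) (w (k))))) (f)))  →  (t (r (p (f) (g (h (f) (f)))) (h (f) (r (p (f) (m)) (w (k))))))
2. (t (r (p (f) (g (h (f) (f)))) (h (f) (r (p (f) (m)) (w (k))))))  →  (t (r (p (f) (g (f))) (h (f) (r (p (f) (m)) (w (k))))))
3. (t (r (p (f) (g (f))) (h (f) (r (p (f) (m)) (w (k))))))  →  (t (r (p (f) (g (f))) (r (p (f) (m)) (w (k)))))


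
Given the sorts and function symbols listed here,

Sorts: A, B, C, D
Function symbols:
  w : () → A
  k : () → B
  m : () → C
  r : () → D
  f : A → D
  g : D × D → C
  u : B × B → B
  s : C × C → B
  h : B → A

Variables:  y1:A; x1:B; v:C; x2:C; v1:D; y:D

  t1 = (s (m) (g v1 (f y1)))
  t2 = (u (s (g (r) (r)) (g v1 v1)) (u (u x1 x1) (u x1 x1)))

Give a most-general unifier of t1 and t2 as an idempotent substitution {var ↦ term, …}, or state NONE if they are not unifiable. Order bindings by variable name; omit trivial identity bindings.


head clash or occurs-check failure — not unifiable

NONE (not unifiable)


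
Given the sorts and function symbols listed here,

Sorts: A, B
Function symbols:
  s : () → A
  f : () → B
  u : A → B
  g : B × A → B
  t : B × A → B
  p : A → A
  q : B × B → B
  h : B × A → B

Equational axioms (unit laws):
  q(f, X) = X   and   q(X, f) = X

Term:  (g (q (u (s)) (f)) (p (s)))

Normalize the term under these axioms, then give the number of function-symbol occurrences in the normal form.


1. (g (q (u (s)) (f)) (p (s)))  →  (g (u (s)) (p (s)))
normal form: (g (u (s)) (p (s)))

size = 5


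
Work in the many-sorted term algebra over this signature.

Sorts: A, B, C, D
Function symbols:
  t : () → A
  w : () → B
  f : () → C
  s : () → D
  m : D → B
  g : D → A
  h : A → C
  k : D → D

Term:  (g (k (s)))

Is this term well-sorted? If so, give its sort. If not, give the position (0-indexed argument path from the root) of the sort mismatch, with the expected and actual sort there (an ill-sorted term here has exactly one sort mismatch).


    (s) : D
  (k (s)) : D
(g (k (s))) : A

well-sorted; sort = A


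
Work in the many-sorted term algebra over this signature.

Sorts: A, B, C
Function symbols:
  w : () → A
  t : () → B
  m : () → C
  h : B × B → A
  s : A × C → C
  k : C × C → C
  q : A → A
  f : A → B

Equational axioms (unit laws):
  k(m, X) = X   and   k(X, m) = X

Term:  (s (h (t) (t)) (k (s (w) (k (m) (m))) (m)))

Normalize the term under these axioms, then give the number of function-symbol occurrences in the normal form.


1. (s (h (t) (t)) (k (s (w) (k (m) (m))) (m)))  →  (s (h (t) (t)) (s (w) (k (m) (m))))
2. (s (h (t) (t)) (s (w) (k (m) (m))))  →  (s (h (t) (t)) (s (w) (m)))
normal form: (s (h (t) (t)) (s (w) (m)))

size = 7


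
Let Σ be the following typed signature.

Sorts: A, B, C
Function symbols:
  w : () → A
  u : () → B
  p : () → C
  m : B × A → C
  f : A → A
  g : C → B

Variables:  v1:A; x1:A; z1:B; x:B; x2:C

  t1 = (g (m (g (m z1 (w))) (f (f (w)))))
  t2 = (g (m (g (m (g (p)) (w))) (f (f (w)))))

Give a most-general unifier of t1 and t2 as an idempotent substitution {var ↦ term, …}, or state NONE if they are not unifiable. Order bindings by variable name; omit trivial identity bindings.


{z1 ↦ (g (p))}


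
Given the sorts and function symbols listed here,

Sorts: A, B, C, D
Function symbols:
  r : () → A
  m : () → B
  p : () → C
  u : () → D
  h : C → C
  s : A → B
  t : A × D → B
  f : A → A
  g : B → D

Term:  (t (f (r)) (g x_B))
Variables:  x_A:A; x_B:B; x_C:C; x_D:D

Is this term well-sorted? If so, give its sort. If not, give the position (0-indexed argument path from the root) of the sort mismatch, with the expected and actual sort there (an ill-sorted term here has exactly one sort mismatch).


well-sorted; sort = B

    (r) : A
  (f (r)) : A
    x_B : B
  (g x_B) : D
(t (f (r)) (g x_B)) : B


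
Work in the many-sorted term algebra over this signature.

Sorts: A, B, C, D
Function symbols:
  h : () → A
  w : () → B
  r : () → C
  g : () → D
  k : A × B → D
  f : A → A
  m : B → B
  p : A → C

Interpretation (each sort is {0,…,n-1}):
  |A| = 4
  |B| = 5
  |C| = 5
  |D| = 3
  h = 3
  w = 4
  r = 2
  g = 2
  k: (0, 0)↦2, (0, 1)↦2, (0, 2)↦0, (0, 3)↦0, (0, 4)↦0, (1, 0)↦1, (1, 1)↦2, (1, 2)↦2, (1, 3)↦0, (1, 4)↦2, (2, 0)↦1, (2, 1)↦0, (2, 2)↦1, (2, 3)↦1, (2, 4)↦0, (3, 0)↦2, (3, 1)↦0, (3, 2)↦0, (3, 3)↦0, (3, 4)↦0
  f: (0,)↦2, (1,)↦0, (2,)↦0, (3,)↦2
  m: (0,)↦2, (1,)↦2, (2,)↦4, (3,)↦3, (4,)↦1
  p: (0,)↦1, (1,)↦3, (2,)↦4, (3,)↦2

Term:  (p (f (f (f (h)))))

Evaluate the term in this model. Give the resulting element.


  h = 3
  (f (h)) = f(3,) = 2
  (f (f (h))) = f(2,) = 0
  (f (f (f (h)))) = f(0,) = 2
  (p (f (f (f (h))))) = p(2,) = 4

value = 4


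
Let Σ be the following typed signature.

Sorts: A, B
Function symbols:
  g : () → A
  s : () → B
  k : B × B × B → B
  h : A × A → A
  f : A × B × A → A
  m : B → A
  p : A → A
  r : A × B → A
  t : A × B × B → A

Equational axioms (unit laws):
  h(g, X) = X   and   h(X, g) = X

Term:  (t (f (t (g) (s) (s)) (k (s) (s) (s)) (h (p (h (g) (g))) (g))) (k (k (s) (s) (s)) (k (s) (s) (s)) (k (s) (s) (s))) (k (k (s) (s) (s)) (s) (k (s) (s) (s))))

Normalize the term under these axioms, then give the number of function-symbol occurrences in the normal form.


size = 35

1. (t (f (t (g) (s) (s)) (k (s) (s) (s)) (h (p (h (g) (g))) (g))) (k (k (s) (s) (s)) (k (s) (s) (s)) (k (s) (s) (s))) (k (k (s) (s) (s)) (s) (k (s) (s) (s))))  →  (t (f (t (g) (s) (s)) (k (s) (s) (s)) (p (h (g) (g)))) (k (k (s) (s) (s)) (k (s) (s) (s)) (k (s) (s) (s))) (k (k (s) (s) (s)) (s) (k (s) (s) (s))))
2. (t (f (t (g) (s) (s)) (k (s) (s) (s)) (p (h (g) (g)))) (k (k (s) (s) (s)) (k (s) (s) (s)) (k (s) (s) (s))) (k (k (s) (s) (s)) (s) (k (s) (s) (s))))  →  (t (f (t (g) (s) (s)) (k (s) (s) (s)) (p (g))) (k (k (s) (s) (s)) (k (s) (s) (s)) (k (s) (s) (s))) (k (k (s) (s) (s)) (s) (k (s) (s) (s))))
normal form: (t (f (t (g) (s) (s)) (k (s) (s) (s)) (p (g))) (k (k (s) (s) (s)) (k (s) (s) (s)) (k (s) (s) (s))) (k (k (s) (s) (s)) (s) (k (s) (s) (s))))


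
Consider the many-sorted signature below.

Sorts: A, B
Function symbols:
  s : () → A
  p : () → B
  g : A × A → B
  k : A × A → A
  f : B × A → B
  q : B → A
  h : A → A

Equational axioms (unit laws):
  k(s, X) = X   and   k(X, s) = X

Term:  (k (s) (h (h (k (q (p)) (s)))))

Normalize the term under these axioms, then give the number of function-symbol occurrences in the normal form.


size = 4

1. (k (s) (h (h (k (q (p)) (s)))))  →  (h (h (k (q (p)) (s))))
2. (h (h (k (q (p)) (s))))  →  (h (h (q (p))))
normal form: (h (h (q (p))))


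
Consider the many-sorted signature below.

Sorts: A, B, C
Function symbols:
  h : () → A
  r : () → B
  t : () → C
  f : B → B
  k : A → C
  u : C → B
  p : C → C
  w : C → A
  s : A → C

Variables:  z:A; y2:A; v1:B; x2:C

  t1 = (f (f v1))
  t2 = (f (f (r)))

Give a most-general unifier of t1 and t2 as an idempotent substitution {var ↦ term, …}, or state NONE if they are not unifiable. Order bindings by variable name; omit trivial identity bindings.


{v1 ↦ (r)}


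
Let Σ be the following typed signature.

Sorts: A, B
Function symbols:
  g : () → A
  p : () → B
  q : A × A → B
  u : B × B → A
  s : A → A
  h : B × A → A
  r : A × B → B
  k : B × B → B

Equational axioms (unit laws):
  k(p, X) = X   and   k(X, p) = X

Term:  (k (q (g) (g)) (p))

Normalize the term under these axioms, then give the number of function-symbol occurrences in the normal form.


size = 3

1. (k (q (g) (g)) (p))  →  (q (g) (g))
normal form: (q (g) (g))


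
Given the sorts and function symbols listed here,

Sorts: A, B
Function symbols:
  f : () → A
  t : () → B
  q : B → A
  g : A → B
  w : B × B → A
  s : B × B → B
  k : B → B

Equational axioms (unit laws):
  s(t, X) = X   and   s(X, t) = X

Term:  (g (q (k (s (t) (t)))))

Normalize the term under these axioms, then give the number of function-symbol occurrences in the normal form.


1. (g (q (k (s (t) (t)))))  →  (g (q (k (t))))
normal form: (g (q (k (t))))

size = 4


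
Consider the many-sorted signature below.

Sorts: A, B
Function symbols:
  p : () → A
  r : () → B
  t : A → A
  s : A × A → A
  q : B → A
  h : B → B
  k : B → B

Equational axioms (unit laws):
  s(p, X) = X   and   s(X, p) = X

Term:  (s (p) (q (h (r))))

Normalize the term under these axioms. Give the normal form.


1. (s (p) (q (h (r))))  →  (q (h (r)))

normal form = (q (h (r)))


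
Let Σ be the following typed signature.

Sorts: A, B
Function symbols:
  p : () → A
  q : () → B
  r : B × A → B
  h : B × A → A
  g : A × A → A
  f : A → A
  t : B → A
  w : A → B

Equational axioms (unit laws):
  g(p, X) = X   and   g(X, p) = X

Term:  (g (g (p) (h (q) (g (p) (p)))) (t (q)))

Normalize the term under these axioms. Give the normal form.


1. (g (g (p) (h (q) (g (p) (p)))) (t (q)))  →  (g (h (q) (g (p) (p))) (t (q)))
2. (g (h (q) (g (p) (p))) (t (q)))  →  (g (h (q) (p)) (t (q)))

normal form = (g (h (q) (p)) (t (q)))


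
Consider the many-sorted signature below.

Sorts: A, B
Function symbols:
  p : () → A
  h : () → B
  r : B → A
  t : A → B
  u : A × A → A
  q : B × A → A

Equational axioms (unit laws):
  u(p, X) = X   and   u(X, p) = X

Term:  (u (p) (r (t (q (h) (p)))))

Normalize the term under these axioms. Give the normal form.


normal form = (r (t (q (h) (p))))

1. (u (p) (r (t (q (h) (p)))))  →  (r (t (q (h) (p))))


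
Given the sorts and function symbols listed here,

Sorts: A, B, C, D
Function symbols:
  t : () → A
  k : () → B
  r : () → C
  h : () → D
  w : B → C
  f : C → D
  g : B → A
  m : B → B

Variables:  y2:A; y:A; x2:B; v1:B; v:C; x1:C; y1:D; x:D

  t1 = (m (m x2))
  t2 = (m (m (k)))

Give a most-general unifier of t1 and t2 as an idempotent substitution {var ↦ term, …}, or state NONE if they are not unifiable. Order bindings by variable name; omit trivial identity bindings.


{x2 ↦ (k)}


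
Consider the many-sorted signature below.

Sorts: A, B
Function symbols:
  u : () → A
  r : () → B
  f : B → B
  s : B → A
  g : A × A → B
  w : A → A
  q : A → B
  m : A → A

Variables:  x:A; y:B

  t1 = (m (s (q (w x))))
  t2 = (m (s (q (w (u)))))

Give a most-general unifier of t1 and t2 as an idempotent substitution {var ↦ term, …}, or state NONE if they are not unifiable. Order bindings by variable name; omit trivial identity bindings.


{x ↦ (u)}


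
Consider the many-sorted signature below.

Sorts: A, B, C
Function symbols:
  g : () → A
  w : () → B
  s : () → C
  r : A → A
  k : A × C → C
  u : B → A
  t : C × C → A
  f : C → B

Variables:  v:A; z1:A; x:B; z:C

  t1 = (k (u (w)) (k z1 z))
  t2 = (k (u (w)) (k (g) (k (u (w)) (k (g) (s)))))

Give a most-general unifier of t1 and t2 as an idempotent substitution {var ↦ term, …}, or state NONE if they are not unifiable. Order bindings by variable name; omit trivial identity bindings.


{z ↦ (k (u (w)) (k (g) (s))), z1 ↦ (g)}


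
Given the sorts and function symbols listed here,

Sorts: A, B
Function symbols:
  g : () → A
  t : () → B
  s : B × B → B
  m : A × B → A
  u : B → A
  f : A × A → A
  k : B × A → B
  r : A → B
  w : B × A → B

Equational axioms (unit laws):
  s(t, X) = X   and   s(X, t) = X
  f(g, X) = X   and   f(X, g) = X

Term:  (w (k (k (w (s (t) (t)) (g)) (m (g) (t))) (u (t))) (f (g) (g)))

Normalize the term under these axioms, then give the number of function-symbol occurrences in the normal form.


size = 12

1. (w (k (k (w (s (t) (t)) (g)) (m (g) (t))) (u (t))) (f (g) (g)))  →  (w (k (k (w (t) (g)) (m (g) (t))) (u (t))) (f (g) (g)))
2. (w (k (k (w (t) (g)) (m (g) (t))) (u (t))) (f (g) (g)))  →  (w (k (k (w (t) (g)) (m (g) (t))) (u (t))) (g))
normal form: (w (k (k (w (t) (g)) (m (g) (t))) (u (t))) (g))


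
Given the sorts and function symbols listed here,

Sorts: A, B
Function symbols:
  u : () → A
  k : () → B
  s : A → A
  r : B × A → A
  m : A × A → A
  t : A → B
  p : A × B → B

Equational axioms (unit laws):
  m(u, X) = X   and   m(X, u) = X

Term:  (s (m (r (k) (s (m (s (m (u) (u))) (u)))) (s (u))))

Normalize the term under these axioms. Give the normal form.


normal form = (s (m (r (k) (s (s (u)))) (s (u))))

1. (s (m (r (k) (s (m (s (m (u) (u))) (u)))) (s (u))))  →  (s (m (r (k) (s (s (m (u) (u))))) (s (u))))
2. (s (m (r (k) (s (s (m (u) (u))))) (s (u))))  →  (s (m (r (k) (s (s (u)))) (s (u))))


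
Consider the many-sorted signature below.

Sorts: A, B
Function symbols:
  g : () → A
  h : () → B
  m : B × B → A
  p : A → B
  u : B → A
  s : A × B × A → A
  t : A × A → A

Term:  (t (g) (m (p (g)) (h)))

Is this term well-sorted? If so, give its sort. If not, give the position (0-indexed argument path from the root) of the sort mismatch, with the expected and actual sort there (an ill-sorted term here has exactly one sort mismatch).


well-sorted; sort = A

  (g) : A
      (g) : A
    (p (g)) : B
    (h) : B
  (m (p (g)) (h)) : A
(t (g) (m (p (g)) (h))) : A


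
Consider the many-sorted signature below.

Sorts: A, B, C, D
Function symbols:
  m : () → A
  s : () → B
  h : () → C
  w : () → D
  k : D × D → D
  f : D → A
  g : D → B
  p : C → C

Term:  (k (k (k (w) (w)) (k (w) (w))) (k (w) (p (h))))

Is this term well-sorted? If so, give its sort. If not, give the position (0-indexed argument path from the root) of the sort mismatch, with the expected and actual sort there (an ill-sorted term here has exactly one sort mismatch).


ill-sorted at position [1, 1]: expected D, got C

      (w) : D
      (w) : D
    (k (w) (w)) : D
      (w) : D
      (w) : D
    (k (w) (w)) : D
  (k (k (w) (w)) (k (w) (w))) : D
    (w) : D
      (h) : C
    (p (h)) : C
  (k (w) (p (h))) : ✗ arg 1 at [1, 1] has sort C, expected D


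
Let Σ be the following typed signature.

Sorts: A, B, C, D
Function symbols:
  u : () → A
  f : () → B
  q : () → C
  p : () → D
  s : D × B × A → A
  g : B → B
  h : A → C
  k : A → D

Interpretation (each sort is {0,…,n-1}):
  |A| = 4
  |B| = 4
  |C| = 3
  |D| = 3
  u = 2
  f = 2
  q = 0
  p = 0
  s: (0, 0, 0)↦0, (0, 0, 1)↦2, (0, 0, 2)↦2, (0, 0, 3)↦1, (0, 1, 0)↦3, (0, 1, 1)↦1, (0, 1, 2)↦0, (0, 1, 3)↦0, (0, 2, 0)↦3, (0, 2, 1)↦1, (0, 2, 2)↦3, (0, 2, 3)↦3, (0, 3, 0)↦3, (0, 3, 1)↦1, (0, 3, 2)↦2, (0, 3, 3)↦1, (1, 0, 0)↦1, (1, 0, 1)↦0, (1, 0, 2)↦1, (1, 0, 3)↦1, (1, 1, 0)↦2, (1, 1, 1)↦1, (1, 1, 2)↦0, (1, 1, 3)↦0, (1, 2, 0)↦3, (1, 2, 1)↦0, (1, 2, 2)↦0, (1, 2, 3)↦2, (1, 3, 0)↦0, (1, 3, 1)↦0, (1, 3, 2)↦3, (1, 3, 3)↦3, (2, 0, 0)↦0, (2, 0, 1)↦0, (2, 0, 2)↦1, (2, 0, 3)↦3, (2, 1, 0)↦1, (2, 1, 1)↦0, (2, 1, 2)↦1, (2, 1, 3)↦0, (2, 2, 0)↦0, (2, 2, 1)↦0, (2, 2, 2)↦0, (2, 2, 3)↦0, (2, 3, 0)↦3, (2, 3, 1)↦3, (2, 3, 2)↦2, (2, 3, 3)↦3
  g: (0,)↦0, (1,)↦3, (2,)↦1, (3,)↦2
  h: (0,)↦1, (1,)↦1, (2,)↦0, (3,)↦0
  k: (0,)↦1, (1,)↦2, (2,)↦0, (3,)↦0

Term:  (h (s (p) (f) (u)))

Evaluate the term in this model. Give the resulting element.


  p = 0
  f = 2
  u = 2
  (s (p) (f) (u)) = s(0, 2, 2) = 3
  (h (s (p) (f) (u))) = h(3,) = 0

value = 0


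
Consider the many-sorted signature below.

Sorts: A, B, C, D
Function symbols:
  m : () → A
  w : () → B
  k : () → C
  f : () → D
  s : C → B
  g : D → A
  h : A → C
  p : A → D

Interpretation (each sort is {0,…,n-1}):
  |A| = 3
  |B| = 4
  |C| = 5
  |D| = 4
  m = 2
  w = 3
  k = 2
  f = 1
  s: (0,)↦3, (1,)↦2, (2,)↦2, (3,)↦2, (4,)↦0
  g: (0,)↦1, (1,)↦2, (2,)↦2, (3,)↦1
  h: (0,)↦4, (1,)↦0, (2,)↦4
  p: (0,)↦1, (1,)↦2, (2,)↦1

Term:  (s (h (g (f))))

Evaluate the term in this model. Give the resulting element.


  f = 1
  (g (f)) = g(1,) = 2
  (h (g (f))) = h(2,) = 4
  (s (h (g (f)))) = s(4,) = 0

value = 0


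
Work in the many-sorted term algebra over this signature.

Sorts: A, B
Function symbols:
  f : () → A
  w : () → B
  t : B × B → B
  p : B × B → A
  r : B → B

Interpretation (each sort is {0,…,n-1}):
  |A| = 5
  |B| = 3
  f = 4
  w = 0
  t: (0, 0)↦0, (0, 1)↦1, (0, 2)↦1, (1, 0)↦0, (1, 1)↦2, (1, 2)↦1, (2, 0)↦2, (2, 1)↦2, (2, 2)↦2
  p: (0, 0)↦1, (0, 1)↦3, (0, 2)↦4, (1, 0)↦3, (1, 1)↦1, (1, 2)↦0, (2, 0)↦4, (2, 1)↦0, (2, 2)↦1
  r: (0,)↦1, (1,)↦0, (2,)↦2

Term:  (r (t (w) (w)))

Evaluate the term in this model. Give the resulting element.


value = 1

  w = 0
  w = 0
  (t (w) (w)) = t(0, 0) = 0
  (r (t (w) (w))) = r(0,) = 1


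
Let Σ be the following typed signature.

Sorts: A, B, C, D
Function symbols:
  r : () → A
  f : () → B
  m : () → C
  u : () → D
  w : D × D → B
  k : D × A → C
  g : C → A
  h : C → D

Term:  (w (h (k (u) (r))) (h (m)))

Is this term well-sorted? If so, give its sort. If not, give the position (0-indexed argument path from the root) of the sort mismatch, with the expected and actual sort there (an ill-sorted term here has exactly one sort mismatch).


well-sorted; sort = B

      (u) : D
      (r) : A
    (k (u) (r)) : C
  (h (k (u) (r))) : D
    (m) : C
  (h (m)) : D
(w (h (k (u) (r))) (h (m))) : B


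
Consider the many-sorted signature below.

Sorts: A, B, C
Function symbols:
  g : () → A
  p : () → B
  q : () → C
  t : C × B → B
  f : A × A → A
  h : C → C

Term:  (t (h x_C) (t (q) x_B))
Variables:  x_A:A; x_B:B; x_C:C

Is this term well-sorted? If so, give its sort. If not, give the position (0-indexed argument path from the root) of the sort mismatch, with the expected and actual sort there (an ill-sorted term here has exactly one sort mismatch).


    x_C : C
  (h x_C) : C
    (q) : C
    x_B : B
  (t (q) x_B) : B
(t (h x_C) (t (q) x_B)) : B

well-sorted; sort = B


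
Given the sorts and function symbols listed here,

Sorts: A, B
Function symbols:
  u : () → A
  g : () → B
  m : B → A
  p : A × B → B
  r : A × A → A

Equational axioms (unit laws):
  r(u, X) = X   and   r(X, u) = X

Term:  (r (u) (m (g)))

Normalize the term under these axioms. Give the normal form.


normal form = (m (g))

1. (r (u) (m (g)))  →  (m (g))


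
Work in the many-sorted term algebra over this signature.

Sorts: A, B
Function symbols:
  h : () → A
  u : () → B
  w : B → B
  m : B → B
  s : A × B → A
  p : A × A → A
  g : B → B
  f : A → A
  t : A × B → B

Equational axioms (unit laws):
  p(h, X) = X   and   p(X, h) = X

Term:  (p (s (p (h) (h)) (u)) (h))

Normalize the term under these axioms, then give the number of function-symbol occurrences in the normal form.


1. (p (s (p (h) (h)) (u)) (h))  →  (s (p (h) (h)) (u))
2. (s (p (h) (h)) (u))  →  (s (h) (u))
normal form: (s (h) (u))

size = 3


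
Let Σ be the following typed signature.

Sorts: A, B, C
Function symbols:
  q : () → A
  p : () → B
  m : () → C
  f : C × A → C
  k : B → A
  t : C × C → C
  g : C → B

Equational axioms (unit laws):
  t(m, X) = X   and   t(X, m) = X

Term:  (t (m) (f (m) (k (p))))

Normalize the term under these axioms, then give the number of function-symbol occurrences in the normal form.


1. (t (m) (f (m) (k (p))))  →  (f (m) (k (p)))
normal form: (f (m) (k (p)))

size = 4


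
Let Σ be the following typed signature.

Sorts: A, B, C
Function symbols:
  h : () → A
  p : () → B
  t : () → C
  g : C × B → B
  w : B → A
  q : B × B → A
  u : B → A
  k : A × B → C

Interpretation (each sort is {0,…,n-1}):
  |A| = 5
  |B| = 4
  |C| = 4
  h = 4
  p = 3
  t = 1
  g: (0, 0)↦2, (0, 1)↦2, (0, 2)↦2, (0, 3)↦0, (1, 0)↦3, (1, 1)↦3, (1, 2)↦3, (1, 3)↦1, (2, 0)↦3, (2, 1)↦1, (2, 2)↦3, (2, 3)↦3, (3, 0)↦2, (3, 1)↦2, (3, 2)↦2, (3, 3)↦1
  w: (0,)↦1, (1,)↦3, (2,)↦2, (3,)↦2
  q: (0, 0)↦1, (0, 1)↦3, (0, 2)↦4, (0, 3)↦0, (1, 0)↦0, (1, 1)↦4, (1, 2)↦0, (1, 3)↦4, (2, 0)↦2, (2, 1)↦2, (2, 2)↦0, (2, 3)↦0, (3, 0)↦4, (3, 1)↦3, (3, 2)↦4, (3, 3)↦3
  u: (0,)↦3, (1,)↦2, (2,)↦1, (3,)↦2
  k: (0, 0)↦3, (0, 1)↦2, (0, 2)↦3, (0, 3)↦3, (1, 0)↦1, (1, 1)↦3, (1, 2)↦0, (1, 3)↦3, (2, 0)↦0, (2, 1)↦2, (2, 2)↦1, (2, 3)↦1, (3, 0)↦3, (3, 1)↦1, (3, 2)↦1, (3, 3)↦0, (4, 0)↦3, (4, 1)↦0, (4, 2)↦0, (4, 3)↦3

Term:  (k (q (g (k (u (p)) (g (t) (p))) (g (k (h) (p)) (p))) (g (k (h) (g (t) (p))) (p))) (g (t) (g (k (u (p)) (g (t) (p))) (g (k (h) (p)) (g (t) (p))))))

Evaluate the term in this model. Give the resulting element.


value = 2

  p = 3
  (u (p)) = u(3,) = 2
  t = 1
  p = 3
  (g (t) (p)) = g(1, 3) = 1
  (k (u (p)) (g (t) (p))) = k(2, 1) = 2
  h = 4
  p = 3
  (k (h) (p)) = k(4, 3) = 3
  p = 3
  (g (k (h) (p)) (p)) = g(3, 3) = 1
  (g (k (u (p)) (g (t) (p))) (g (k (h) (p)) (p))) = g(2, 1) = 1
  h = 4
  t = 1
  p = 3
  (g (t) (p)) = g(1, 3) = 1
  (k (h) (g (t) (p))) = k(4, 1) = 0
  p = 3
  (g (k (h) (g (t) (p))) (p)) = g(0, 3) = 0
  (q (g (k (u (p)) (g (t) (p))) (g (k (h) (p)) (p))) (g (k (h) (g (t) (p))) (p))) = q(1, 0) = 0
  t = 1
  p = 3
  (u (p)) = u(3,) = 2
  t = 1
  p = 3
  (g (t) (p)) = g(1, 3) = 1
  (k (u (p)) (g (t) (p))) = k(2, 1) = 2
  h = 4
  p = 3
  (k (h) (p)) = k(4, 3) = 3
  t = 1
  p = 3
  (g (t) (p)) = g(1, 3) = 1
  (g (k (h) (p)) (g (t) (p))) = g(3, 1) = 2
  (g (k (u (p)) (g (t) (p))) (g (k (h) (p)) (g (t) (p)))) = g(2, 2) = 3
  (g (t) (g (k (u (p)) (g (t) (p))) (g (k (h) (p)) (g (t) (p))))) = g(1, 3) = 1
  (k (q (g (k (u (p)) (g (t) (p))) (g (k (h) (p)) (p))) (g (k (h) (g (t) (p))) (p))) (g (t) (g (k (u (p)) (g (t) (p))) (g (k (h) (p)) (g (t) (p)))))) = k(0, 1) = 2


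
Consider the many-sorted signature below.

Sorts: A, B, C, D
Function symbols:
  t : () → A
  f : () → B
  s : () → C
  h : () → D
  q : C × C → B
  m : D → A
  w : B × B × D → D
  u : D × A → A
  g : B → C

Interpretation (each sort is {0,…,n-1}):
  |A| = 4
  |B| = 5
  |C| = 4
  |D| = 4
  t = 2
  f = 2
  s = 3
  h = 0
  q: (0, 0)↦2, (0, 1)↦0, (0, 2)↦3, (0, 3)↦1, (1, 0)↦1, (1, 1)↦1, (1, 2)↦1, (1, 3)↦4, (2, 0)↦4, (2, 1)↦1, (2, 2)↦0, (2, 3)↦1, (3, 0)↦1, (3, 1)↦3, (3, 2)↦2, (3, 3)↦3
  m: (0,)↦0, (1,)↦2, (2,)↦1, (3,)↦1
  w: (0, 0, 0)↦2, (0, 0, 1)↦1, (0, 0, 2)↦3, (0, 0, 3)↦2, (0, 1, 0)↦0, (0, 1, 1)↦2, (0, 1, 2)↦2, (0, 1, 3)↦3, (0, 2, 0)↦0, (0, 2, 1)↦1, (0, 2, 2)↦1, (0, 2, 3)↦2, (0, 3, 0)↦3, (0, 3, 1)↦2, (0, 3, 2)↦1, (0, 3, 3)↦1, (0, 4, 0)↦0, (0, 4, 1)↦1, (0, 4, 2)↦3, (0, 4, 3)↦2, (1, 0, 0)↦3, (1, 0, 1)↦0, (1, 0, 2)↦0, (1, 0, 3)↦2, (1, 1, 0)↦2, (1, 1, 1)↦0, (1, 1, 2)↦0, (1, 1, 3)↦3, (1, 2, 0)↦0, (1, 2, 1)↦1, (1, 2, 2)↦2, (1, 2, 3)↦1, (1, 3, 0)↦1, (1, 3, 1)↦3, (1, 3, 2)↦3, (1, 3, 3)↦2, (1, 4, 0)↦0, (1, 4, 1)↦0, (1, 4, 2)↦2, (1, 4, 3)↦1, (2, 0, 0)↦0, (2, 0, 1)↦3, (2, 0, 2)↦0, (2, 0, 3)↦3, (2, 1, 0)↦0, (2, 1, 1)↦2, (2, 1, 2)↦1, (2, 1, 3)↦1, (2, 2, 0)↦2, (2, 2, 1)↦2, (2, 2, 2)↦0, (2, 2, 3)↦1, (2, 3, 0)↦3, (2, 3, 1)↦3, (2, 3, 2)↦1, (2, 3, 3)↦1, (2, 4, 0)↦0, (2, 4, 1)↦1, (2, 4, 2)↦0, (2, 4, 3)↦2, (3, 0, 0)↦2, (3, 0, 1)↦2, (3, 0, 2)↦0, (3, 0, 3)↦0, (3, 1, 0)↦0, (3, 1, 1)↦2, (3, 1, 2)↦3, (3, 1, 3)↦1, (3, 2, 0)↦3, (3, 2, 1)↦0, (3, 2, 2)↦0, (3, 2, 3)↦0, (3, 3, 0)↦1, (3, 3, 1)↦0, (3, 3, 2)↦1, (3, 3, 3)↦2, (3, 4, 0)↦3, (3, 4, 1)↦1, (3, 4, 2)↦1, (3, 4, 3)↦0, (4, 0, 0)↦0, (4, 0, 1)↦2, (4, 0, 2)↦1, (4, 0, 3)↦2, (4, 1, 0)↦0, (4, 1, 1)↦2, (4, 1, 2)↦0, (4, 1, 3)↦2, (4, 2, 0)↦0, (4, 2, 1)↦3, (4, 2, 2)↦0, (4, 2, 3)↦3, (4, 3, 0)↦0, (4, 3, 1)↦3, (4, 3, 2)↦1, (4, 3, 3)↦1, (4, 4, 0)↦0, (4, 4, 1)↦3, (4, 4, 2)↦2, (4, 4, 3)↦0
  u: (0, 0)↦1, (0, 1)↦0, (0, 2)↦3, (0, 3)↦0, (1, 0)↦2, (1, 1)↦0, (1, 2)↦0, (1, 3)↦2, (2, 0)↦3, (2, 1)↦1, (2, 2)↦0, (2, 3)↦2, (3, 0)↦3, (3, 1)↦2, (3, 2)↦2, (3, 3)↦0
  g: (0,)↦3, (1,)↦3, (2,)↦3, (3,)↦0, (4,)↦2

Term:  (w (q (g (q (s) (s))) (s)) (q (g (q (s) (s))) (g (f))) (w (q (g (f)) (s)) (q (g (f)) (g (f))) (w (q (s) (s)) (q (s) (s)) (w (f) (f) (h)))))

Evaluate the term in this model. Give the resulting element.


  s = 3
  s = 3
  (q (s) (s)) = q(3, 3) = 3
  (g (q (s) (s))) = g(3,) = 0
  s = 3
  (q (g (q (s) (s))) (s)) = q(0, 3) = 1
  s = 3
  s = 3
  (q (s) (s)) = q(3, 3) = 3
  (g (q (s) (s))) = g(3,) = 0
  f = 2
  (g (f)) = g(2,) = 3
  (q (g (q (s) (s))) (g (f))) = q(0, 3) = 1
  f = 2
  (g (f)) = g(2,) = 3
  s = 3
  (q (g (f)) (s)) = q(3, 3) = 3
  f = 2
  (g (f)) = g(2,) = 3
  f = 2
  (g (f)) = g(2,) = 3
  (q (g (f)) (g (f))) = q(3, 3) = 3
  s = 3
  s = 3
  (q (s) (s)) = q(3, 3) = 3
  s = 3
  s = 3
  (q (s) (s)) = q(3, 3) = 3
  f = 2
  f = 2
  h = 0
  (w (f) (f) (h)) = w(2, 2, 0) = 2
  (w (q (s) (s)) (q (s) (s)) (w (f) (f) (h))) = w(3, 3, 2) = 1
  (w (q (g (f)) (s)) (q (g (f)) (g (f))) (w (q (s) (s)) (q (s) (s)) (w (f) (f) (h)))) = w(3, 3, 1) = 0
  (w (q (g (q (s) (s))) (s)) (q (g (q (s) (s))) (g (f))) (w (q (g (f)) (s)) (q (g (f)) (g (f))) (w (q (s) (s)) (q (s) (s)) (w (f) (f) (h))))) = w(1, 1, 0) = 2

value = 2


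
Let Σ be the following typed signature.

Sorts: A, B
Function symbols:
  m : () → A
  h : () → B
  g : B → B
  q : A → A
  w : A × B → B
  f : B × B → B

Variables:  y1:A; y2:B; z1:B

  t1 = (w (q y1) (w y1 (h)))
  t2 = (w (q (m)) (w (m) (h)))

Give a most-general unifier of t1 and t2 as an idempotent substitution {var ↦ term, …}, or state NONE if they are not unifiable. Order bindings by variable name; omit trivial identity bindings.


{y1 ↦ (m)}


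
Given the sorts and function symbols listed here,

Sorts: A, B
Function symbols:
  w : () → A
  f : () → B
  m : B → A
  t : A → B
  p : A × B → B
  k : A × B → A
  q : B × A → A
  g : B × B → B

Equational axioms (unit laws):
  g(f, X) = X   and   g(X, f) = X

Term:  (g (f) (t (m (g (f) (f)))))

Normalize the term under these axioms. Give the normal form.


normal form = (t (m (f)))

1. (g (f) (t (m (g (f) (f)))))  →  (t (m (g (f) (f))))
2. (t (m (g (f) (f))))  →  (t (m (f)))


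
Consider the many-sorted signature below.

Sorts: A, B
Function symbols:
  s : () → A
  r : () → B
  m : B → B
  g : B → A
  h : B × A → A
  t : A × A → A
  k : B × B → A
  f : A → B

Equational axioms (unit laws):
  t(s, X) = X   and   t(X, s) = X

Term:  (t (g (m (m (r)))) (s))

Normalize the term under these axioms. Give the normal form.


normal form = (g (m (m (r))))

1. (t (g (m (m (r)))) (s))  →  (g (m (m (r))))


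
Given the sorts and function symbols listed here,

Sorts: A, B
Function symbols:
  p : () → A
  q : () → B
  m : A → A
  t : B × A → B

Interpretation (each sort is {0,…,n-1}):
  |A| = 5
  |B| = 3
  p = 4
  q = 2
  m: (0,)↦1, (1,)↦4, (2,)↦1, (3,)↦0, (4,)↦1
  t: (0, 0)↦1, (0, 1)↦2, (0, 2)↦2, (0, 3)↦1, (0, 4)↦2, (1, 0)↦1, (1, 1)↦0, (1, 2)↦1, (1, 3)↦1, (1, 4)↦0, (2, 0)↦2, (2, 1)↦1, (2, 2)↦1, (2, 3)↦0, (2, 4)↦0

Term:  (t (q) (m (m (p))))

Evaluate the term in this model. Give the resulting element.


value = 0

  q = 2
  p = 4
  (m (p)) = m(4,) = 1
  (m (m (p))) = m(1,) = 4
  (t (q) (m (m (p)))) = t(2, 4) = 0


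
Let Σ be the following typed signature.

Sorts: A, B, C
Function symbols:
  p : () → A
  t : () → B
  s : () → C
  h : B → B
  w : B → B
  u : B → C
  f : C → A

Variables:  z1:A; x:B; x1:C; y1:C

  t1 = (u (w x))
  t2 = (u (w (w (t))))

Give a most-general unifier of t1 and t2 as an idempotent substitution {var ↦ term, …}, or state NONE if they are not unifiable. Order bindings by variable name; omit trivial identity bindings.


{x ↦ (w (t))}


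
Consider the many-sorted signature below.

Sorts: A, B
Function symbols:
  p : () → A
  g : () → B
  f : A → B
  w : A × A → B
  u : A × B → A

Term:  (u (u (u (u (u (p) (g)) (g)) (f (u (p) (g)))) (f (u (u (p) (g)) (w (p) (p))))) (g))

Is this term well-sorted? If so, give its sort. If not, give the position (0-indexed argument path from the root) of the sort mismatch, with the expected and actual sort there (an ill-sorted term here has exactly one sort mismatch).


          (p) : A
          (g) : B
        (u (p) (g)) : A
        (g) : B
      (u (u (p) (g)) (g)) : A
          (p) : A
          (g) : B
        (u (p) (g)) : A
      (f (u (p) (g))) : B
    (u (u (u (p) (g)) (g)) (f (u (p) (g)))) : A
          (p) : A
          (g) : B
        (u (p) (g)) : A
          (p) : A
          (p) : A
        (w (p) (p)) : B
      (u (u (p) (g)) (w (p) (p))) : A
    (f (u (u (p) (g)) (w (p) (p)))) : B
  (u (u (u (u (p) (g)) (g)) (f (u (p) (g)))) (f (u (u (p) (g)) (w (p) (p))))) : A
  (g) : B
(u (u (u (u (u (p) (g)) (g)) (f (u (p) (g)))) (f (u (u (p) (g)) (w (p) (p))))) (g)) : A

well-sorted; sort = A


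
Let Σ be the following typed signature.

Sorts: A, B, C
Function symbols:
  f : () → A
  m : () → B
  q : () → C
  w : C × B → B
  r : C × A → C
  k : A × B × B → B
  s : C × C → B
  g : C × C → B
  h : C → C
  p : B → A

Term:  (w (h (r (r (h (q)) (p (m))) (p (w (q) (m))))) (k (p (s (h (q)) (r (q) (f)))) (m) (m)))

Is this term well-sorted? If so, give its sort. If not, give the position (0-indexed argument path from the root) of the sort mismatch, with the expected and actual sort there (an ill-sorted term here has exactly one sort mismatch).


          (q) : C
        (h (q)) : C
          (m) : B
        (p (m)) : A
      (r (h (q)) (p (m))) : C
          (q) : C
          (m) : B
        (w (q) (m)) : B
      (p (w (q) (m))) : A
    (r (r (h (q)) (p (m))) (p (w (q) (m)))) : C
  (h (r (r (h (q)) (p (m))) (p (w (q) (m))))) : C
          (q) : C
        (h (q)) : C
          (q) : C
          (f) : A
        (r (q) (f)) : C
      (s (h (q)) (r (q) (f))) : B
    (p (s (h (q)) (r (q) (f)))) : A
    (m) : B
    (m) : B
  (k (p (s (h (q)) (r (q) (f)))) (m) (m)) : B
(w (h (r (r (h (q)) (p (m))) (p (w (q) (m))))) (k (p (s (h (q)) (r (q) (f)))) (m) (m))) : B

well-sorted; sort = B


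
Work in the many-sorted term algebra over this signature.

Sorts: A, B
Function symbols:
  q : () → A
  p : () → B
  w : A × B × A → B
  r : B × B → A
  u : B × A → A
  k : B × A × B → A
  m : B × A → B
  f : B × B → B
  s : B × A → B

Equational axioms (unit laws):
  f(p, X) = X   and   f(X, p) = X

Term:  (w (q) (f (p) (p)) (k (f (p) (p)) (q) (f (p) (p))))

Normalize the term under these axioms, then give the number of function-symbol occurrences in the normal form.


1. (w (q) (f (p) (p)) (k (f (p) (p)) (q) (f (p) (p))))  →  (w (q) (p) (k (f (p) (p)) (q) (f (p) (p))))
2. (w (q) (p) (k (f (p) (p)) (q) (f (p) (p))))  →  (w (q) (p) (k (p) (q) (f (p) (p))))
3. (w (q) (p) (k (p) (q) (f (p) (p))))  →  (w (q) (p) (k (p) (q) (p)))
normal form: (w (q) (p) (k (p) (q) (p)))

size = 7


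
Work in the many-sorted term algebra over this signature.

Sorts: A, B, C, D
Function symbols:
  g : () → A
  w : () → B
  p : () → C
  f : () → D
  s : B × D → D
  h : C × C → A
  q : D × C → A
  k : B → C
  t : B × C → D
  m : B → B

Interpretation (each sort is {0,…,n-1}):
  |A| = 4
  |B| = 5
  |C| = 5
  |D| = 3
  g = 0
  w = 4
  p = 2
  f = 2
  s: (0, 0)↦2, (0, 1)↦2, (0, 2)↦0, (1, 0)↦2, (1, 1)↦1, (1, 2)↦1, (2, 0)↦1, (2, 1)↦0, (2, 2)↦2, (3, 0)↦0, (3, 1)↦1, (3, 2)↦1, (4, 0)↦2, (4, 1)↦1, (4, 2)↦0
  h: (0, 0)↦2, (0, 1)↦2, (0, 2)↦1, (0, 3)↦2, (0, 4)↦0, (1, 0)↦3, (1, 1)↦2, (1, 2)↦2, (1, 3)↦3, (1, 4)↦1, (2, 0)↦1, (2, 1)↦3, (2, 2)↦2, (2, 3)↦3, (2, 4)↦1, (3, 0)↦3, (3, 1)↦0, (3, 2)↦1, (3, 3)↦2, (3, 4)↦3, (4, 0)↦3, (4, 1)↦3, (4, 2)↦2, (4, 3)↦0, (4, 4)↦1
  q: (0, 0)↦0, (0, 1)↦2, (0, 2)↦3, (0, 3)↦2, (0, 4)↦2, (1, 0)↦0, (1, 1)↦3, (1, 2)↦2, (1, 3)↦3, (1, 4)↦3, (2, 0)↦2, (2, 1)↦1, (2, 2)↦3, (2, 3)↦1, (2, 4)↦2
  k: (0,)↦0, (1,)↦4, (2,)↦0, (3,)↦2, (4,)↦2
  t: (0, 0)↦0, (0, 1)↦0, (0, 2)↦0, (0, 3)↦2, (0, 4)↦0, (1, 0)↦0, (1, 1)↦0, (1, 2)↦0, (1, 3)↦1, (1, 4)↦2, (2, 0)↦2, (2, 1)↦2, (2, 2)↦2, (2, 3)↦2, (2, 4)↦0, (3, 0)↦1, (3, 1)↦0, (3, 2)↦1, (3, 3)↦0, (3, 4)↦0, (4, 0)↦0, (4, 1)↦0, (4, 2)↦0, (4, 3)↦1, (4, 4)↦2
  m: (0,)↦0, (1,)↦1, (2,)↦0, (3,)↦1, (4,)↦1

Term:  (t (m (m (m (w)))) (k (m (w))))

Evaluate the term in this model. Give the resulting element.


  w = 4
  (m (w)) = m(4,) = 1
  (m (m (w))) = m(1,) = 1
  (m (m (m (w)))) = m(1,) = 1
  w = 4
  (m (w)) = m(4,) = 1
  (k (m (w))) = k(1,) = 4
  (t (m (m (m (w)))) (k (m (w)))) = t(1, 4) = 2

value = 2


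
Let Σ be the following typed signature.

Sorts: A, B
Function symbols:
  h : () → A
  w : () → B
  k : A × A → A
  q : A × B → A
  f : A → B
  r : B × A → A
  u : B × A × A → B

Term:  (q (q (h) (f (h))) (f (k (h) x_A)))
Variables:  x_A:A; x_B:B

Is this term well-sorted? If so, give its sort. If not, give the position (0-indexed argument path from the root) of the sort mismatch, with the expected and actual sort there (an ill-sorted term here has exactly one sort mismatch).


    (h) : A
      (h) : A
    (f (h)) : B
  (q (h) (f (h))) : A
      (h) : A
      x_A : A
    (k (h) x_A) : A
  (f (k (h) x_A)) : B
(q (q (h) (f (h))) (f (k (h) x_A))) : A

well-sorted; sort = A


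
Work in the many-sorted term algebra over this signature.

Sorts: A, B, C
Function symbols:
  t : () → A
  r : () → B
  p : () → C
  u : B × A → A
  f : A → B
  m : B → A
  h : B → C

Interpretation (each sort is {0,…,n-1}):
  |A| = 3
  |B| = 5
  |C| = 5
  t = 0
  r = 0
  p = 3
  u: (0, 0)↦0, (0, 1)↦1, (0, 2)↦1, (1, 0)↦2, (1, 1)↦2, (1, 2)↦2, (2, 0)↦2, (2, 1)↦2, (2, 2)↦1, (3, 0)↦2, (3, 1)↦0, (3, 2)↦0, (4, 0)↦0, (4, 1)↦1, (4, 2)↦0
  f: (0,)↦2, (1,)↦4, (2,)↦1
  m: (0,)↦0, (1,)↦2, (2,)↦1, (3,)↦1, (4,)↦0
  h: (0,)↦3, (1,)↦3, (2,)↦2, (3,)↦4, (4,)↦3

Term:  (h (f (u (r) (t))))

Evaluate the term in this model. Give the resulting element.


  r = 0
  t = 0
  (u (r) (t)) = u(0, 0) = 0
  (f (u (r) (t))) = f(0,) = 2
  (h (f (u (r) (t)))) = h(2,) = 2

value = 2


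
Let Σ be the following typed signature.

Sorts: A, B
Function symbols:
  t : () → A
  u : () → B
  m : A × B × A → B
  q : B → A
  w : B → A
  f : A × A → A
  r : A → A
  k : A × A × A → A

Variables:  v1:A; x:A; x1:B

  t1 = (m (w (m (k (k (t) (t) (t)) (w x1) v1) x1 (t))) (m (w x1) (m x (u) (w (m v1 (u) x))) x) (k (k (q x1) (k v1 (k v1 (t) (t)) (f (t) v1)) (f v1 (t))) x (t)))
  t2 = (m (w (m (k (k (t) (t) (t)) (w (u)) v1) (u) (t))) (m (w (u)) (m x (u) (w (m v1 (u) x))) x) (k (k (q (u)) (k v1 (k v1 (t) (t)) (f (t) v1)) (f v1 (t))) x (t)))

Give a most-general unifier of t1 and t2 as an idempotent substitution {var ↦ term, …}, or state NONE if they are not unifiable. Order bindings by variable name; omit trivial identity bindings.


{x1 ↦ (u)}


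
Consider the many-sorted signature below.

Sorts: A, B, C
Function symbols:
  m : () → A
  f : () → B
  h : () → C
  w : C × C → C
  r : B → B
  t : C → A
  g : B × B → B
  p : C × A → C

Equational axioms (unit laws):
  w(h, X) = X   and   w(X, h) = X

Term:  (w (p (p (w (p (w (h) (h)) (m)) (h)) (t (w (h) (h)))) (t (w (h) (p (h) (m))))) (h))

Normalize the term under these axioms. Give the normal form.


normal form = (p (p (p (h) (m)) (t (h))) (t (p (h) (m))))

1. (w (p (p (w (p (w (h) (h)) (m)) (h)) (t (w (h) (h)))) (t (w (h) (p (h) (m))))) (h))  →  (p (p (w (p (w (h) (h)) (m)) (h)) (t (w (h) (h)))) (t (w (h) (p (h) (m)))))
2. (p (p (w (p (w (h) (h)) (m)) (h)) (t (w (h) (h)))) (t (w (h) (p (h) (m)))))  →  (p (p (p (w (h) (h)) (m)) (t (w (h) (h)))) (t (w (h) (p (h) (m)))))
3. (p (p (p (w (h) (h)) (m)) (t (w (h) (h)))) (t (w (h) (p (h) (m)))))  →  (p (p (p (h) (m)) (t (w (h) (h)))) (t (w (h) (p (h) (m)))))
4. (p (p (p (h) (m)) (t (w (h) (h)))) (t (w (h) (p (h) (m)))))  →  (p (p (p (h) (m)) (t (h))) (t (w (h) (p (h) (m)))))
5. (p (p (p (h) (m)) (t (h))) (t (w (h) (p (h) (m)))))  →  (p (p (p (h) (m)) (t (h))) (t (p (h) (m))))


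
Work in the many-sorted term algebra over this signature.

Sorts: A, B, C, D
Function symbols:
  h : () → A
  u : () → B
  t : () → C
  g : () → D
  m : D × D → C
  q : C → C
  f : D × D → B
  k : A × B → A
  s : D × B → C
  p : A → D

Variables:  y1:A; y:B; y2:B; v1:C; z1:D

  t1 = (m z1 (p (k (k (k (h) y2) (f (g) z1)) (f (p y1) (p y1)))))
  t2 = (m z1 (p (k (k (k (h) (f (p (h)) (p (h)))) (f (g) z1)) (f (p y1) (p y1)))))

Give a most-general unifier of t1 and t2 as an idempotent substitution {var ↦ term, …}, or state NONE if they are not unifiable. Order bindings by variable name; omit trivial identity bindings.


{y2 ↦ (f (p (h)) (p (h)))}


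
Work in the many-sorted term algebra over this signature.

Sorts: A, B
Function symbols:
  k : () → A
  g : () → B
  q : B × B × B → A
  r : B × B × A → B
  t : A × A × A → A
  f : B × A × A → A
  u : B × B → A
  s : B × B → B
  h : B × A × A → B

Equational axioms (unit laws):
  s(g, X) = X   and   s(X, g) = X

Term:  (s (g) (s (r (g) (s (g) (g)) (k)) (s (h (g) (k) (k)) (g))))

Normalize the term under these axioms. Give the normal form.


1. (s (g) (s (r (g) (s (g) (g)) (k)) (s (h (g) (k) (k)) (g))))  →  (s (r (g) (s (g) (g)) (k)) (s (h (g) (k) (k)) (g)))
2. (s (r (g) (s (g) (g)) (k)) (s (h (g) (k) (k)) (g)))  →  (s (r (g) (g) (k)) (s (h (g) (k) (k)) (g)))
3. (s (r (g) (g) (k)) (s (h (g) (k) (k)) (g)))  →  (s (r (g) (g) (k)) (h (g) (k) (k)))

normal form = (s (r (g) (g) (k)) (h (g) (k) (k)))


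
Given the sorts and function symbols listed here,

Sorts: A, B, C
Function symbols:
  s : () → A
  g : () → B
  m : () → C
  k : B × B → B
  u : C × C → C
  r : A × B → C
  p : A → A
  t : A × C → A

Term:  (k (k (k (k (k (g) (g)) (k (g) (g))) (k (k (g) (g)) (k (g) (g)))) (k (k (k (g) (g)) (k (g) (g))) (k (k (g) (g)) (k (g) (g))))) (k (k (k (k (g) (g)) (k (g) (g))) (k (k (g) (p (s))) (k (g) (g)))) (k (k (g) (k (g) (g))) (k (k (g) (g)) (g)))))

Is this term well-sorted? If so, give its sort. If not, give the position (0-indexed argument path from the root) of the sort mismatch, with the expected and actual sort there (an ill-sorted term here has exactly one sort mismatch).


ill-sorted at position [1, 0, 1, 0, 1]: expected B, got A

          (g) : B
          (g) : B
        (k (g) (g)) : B
          (g) : B
          (g) : B
        (k (g) (g)) : B
      (k (k (g) (g)) (k (g) (g))) : B
          (g) : B
          (g) : B
        (k (g) (g)) : B
          (g) : B
          (g) : B
        (k (g) (g)) : B
      (k (k (g) (g)) (k (g) (g))) : B
    (k (k (k (g) (g)) (k (g) (g))) (k (k (g) (g)) (k (g) (g)))) : B
          (g) : B
          (g) : B
        (k (g) (g)) : B
          (g) : B
          (g) : B
        (k (g) (g)) : B
      (k (k (g) (g)) (k (g) (g))) : B
          (g) : B
          (g) : B
        (k (g) (g)) : B
          (g) : B
          (g) : B
        (k (g) (g)) : B
      (k (k (g) (g)) (k (g) (g))) : B
    (k (k (k (g) (g)) (k (g) (g))) (k (k (g) (g)) (k (g) (g)))) : B
  (k (k (k (k (g) (g)) (k (g) (g))) (k (k (g) (g)) (k (g) (g)))) (k (k (k (g) (g)) (k (g) (g))) (k (k (g) (g)) (k (g) (g))))) : B
          (g) : B
          (g) : B
        (k (g) (g)) : B
          (g) : B
          (g) : B
        (k (g) (g)) : B
      (k (k (g) (g)) (k (g) (g))) : B
          (g) : B
            (s) : A
          (p (s)) : A
        (k (g) (p (s))) : ✗ arg 1 at [1, 0, 1, 0, 1] has sort A, expected B
          (g) : B
          (g) : B
        (k (g) (g)) : B
        (g) : B
          (g) : B
          (g) : B
        (k (g) (g)) : B
      (k (g) (k (g) (g))) : B
          (g) : B
          (g) : B
        (k (g) (g)) : B
        (g) : B
      (k (k (g) (g)) (g)) : B
    (k (k (g) (k (g) (g))) (k (k (g) (g)) (g))) : B
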